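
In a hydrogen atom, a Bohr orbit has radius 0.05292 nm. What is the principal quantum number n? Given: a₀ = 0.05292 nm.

1

r_n = n²a₀/Z ⇒ n² = rZ/a₀ = 0.05292 × 1 / 0.05292 ≈ 1.00
n = 1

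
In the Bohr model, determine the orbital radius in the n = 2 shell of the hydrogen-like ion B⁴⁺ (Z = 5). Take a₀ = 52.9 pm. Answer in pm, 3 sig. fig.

42.3 pm

r_n = n²a₀/Z = 2² × 52.9 / 5
    = 4 × 52.9 / 5 = 42.3 pm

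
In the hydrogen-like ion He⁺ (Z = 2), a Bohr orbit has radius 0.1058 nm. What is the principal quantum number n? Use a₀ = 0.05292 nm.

r_n = n²a₀/Z ⇒ n² = rZ/a₀ = 0.1058 × 2 / 0.05292 ≈ 4.00
n = 2

2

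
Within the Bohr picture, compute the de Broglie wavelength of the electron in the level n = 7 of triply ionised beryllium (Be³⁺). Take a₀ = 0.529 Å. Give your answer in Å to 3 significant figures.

The Bohr quantisation condition is nλ = 2πr_n.
r_n = n²a₀/Z = 6.48 Å
λ = 2πr_n/n = 2π·6.48/7 = 5.82 Å

5.82 Å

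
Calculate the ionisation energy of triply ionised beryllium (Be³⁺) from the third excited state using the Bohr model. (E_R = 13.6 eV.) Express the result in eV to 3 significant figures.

E_n = −E_R·Z²/n² = −13.6 × 4²/4² eV = -13.6 eV
Ionisation energy = −E_n = 13.6 eV

13.6 eV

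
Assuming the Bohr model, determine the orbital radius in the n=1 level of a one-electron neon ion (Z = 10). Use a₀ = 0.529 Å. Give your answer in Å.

r_n = n²a₀/Z = 1² × 0.529 / 10
    = 1 × 0.529 / 10 = 0.0529 Å

0.0529 Å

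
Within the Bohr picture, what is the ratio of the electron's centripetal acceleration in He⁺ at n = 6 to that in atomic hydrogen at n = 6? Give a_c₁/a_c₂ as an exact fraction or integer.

8

a_c ∝ Z^3 · n^-4
a_c₁/a_c₂ = (2/1)^3 · (6/6)^-4 = 8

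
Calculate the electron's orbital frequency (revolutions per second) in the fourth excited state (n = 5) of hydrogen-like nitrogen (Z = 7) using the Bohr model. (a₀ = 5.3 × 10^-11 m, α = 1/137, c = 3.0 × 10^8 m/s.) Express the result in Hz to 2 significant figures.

r = n²a₀/Z = 1.9 × 10^-10 m, v = Zαc/n = 3.1 × 10^6 m/s
f = v/(2πr) = 2.6 × 10^15 Hz

2.6 × 10^15 Hz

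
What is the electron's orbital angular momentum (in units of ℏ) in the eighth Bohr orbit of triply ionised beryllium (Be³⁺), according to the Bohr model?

8

L_n = nℏ, so L/ℏ = n = 8.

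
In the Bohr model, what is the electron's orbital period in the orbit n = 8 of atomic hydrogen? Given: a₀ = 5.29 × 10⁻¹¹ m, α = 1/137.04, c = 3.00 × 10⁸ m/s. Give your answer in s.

r = n²a₀/Z = 8²·5.29 × 10⁻¹¹/1 = 3.39 × 10⁻⁹ m
v = Zαc/n = 1·0.00730·3.00 × 10⁸/8 = 2.74 × 10⁵ m/s
T = 2πr/v = 7.77 × 10⁻¹⁴ s

7.77 × 10⁻¹⁴ s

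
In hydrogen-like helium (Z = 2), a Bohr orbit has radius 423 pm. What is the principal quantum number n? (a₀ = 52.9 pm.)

r_n = n²a₀/Z ⇒ n² = rZ/a₀ = 423 × 2 / 52.9 ≈ 15.99
n = 4

4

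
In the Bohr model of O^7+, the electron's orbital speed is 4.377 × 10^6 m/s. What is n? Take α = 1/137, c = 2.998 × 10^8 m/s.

4

v_n = Zαc/n ⇒ n = Zαc/v = 8 × 0.007299 × 2.998 × 10^8 / 4.377 × 10^6 ≈ 4.00
n = 4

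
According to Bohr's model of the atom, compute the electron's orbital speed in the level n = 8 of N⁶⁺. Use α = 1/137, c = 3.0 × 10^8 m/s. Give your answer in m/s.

1.9 × 10^6 m/s

v_n = Zαc/n = 7 × 0.0073 × 3.0 × 10^8 / 8
    = 1.9 × 10^6 m/s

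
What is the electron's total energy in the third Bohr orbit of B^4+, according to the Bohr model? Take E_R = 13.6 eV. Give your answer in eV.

E_n = −E_R·Z²/n² = −13.6 × 5²/3² = -37.8 eV

-37.8 eV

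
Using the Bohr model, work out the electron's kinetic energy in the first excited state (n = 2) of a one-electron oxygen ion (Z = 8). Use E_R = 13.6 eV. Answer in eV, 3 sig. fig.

For a Coulomb orbit the virial theorem gives K = −E_n.
E_n = −E_R·Z²/n², so K = E_R·Z²/n² = 13.6 × 8²/2² = 218 eV

218 eV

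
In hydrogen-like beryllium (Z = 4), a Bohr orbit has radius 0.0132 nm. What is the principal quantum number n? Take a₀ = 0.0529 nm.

1

r_n = n²a₀/Z ⇒ n² = rZ/a₀ = 0.0132 × 4 / 0.0529 ≈ 1.00
n = 1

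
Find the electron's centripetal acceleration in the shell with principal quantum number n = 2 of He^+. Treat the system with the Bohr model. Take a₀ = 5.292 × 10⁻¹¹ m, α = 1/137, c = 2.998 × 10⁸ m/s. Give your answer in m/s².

4.525 × 10²² m/s²

r = n²a₀/Z = 1.058 × 10⁻¹⁰ m, v = Zαc/n = 2.188 × 10⁶ m/s
a = v²/r = (2.188 × 10⁶)² / 1.058 × 10⁻¹⁰ = 4.525 × 10²² m/s²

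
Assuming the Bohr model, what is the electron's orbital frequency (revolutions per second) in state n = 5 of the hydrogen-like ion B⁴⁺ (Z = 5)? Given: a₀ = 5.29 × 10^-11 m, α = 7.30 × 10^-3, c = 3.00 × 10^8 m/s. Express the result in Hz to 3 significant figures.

r = n²a₀/Z = 2.64 × 10^-10 m, v = Zαc/n = 2.19 × 10^6 m/s
f = v/(2πr) = 1.32 × 10^15 Hz

1.32 × 10^15 Hz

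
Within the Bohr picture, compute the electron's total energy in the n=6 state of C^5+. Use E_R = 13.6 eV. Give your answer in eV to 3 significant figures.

E_n = −E_R·Z²/n² = −13.6 × 6²/6² = -13.6 eV

-13.6 eV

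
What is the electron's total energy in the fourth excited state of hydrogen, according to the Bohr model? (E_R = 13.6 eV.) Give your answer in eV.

-0.544 eV

E_n = −E_R·Z²/n² = −13.6 × 1²/5² = -0.544 eV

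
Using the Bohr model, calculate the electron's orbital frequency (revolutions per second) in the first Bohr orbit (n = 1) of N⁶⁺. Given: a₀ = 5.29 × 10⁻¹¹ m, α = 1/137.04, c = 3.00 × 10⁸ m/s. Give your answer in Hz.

3.23 × 10¹⁷ Hz

r = n²a₀/Z = 7.56 × 10⁻¹² m, v = Zαc/n = 1.53 × 10⁷ m/s
f = v/(2πr) = 3.23 × 10¹⁷ Hz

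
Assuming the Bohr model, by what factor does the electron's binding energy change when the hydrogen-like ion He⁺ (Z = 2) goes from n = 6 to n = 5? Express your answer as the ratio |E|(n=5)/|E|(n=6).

|E| ∝ Z^2 · n^-2; with Z fixed, |E| ∝ n^-2.
|E|(n=5)/|E|(n=6) = (5/6)^-2 = 36/25

36/25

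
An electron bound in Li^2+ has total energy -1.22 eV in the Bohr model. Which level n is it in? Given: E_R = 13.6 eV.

E_n = −E_R Z²/n² ⇒ n² = E_R Z²/(−E_n) = 13.6 × 3² / 1.22 ≈ 100.33
n = 10

10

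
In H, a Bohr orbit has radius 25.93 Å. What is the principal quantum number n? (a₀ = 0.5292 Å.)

7

r_n = n²a₀/Z ⇒ n² = rZ/a₀ = 25.93 × 1 / 0.5292 ≈ 49.00
n = 7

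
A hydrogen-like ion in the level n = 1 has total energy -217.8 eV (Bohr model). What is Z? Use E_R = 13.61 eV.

E_n = −E_R Z²/n² ⇒ Z² = −E_n n²/E_R = 217.8 × 1² / 13.61 ≈ 16.00
Z = 4

4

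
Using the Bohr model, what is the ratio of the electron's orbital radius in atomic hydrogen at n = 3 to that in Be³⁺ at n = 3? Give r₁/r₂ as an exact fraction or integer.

r ∝ Z^-1 · n^2
r₁/r₂ = (1/4)^-1 · (3/3)^2 = 4

4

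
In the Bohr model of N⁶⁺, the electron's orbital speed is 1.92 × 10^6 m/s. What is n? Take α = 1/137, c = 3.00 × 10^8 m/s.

8

v_n = Zαc/n ⇒ n = Zαc/v = 7 × 0.00730 × 3.00 × 10^8 / 1.92 × 10^6 ≈ 7.98
n = 8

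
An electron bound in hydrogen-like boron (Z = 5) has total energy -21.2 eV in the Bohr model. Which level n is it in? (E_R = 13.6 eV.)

E_n = −E_R Z²/n² ⇒ n² = E_R Z²/(−E_n) = 13.6 × 5² / 21.2 ≈ 16.04
n = 4

4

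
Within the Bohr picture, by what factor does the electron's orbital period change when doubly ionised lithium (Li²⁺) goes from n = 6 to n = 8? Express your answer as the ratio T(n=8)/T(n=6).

64/27

T ∝ Z^-2 · n^3; with Z fixed, T ∝ n^3.
T(n=8)/T(n=6) = (8/6)^3 = 64/27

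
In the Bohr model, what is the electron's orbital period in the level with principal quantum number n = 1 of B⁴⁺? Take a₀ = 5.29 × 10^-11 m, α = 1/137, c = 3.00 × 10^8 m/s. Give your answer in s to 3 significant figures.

r = n²a₀/Z = 1²·5.29 × 10^-11/5 = 1.06 × 10^-11 m
v = Zαc/n = 5·0.00730·3.00 × 10^8/1 = 1.09 × 10^7 m/s
T = 2πr/v = 6.07 × 10^-18 s

6.07 × 10^-18 s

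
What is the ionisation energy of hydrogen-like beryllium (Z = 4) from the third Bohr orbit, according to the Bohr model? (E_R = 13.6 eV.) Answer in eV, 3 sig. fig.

24.2 eV

E_n = −E_R·Z²/n² = −13.6 × 4²/3² eV = -24.2 eV
Ionisation energy = −E_n = 24.2 eV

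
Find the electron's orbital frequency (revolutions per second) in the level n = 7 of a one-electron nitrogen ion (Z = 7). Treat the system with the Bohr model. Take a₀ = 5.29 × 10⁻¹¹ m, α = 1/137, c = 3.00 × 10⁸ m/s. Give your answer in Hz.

r = n²a₀/Z = 3.70 × 10⁻¹⁰ m, v = Zαc/n = 2.19 × 10⁶ m/s
f = v/(2πr) = 9.41 × 10¹⁴ Hz

9.41 × 10¹⁴ Hz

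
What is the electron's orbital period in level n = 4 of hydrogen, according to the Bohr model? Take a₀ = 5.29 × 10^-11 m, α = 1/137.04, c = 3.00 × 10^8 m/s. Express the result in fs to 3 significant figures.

r = n²a₀/Z = 4²·5.29 × 10^-11/1 = 8.46 × 10^-10 m
v = Zαc/n = 1·0.00730·3.00 × 10^8/4 = 5.47 × 10^5 m/s
T = 2πr/v = 9.72 × 10^-15 s = 9.72 fs

9.72 fs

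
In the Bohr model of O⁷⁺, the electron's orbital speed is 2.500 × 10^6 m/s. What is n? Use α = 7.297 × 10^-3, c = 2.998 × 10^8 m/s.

7

v_n = Zαc/n ⇒ n = Zαc/v = 8 × 0.007297 × 2.998 × 10^8 / 2.500 × 10^6 ≈ 7.00
n = 7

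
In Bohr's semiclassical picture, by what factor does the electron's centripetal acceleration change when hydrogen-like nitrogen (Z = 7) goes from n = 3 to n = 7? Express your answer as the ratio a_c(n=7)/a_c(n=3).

81/2401

a_c ∝ Z^3 · n^-4; with Z fixed, a_c ∝ n^-4.
a_c(n=7)/a_c(n=3) = (7/3)^-4 = 81/2401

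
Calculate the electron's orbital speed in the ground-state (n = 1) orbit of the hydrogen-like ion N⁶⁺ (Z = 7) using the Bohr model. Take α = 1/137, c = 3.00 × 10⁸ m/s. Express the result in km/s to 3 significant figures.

v_n = Zαc/n = 7 × 0.00730 × 3.00 × 10⁸ / 1
    = 1.53 × 10⁴ km/s

1.53 × 10⁴ km/s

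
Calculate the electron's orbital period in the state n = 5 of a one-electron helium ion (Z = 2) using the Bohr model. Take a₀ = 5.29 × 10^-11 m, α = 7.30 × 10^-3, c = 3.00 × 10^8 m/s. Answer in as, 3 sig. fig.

4740 as

r = n²a₀/Z = 5²·5.29 × 10^-11/2 = 6.61 × 10^-10 m
v = Zαc/n = 2·0.00730·3.00 × 10^8/5 = 8.76 × 10^5 m/s
T = 2πr/v = 4.74 × 10^-15 s = 4740 as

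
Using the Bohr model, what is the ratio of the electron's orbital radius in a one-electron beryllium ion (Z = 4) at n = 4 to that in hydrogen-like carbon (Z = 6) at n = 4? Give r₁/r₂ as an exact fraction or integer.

3/2

r ∝ Z^-1 · n^2
r₁/r₂ = (4/6)^-1 · (4/4)^2 = 3/2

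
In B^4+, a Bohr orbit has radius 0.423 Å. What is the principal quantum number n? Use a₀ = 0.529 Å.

r_n = n²a₀/Z ⇒ n² = rZ/a₀ = 0.423 × 5 / 0.529 ≈ 4.00
n = 2

2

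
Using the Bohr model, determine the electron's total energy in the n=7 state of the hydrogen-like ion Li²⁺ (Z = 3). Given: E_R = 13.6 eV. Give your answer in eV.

E_n = −E_R·Z²/n² = −13.6 × 3²/7² = -2.50 eV

-2.50 eV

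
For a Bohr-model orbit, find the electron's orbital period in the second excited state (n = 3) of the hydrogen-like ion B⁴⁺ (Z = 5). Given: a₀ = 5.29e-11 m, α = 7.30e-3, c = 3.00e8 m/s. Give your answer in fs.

0.164 fs

r = n²a₀/Z = 3²·5.29e-11/5 = 9.52e-11 m
v = Zαc/n = 5·0.00730·3.00e8/3 = 3.65e6 m/s
T = 2πr/v = 1.64e-16 s = 0.164 fs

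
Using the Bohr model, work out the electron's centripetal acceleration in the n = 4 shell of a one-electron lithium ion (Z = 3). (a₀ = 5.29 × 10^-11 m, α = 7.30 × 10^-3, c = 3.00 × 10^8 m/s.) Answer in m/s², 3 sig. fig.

r = n²a₀/Z = 2.82 × 10^-10 m, v = Zαc/n = 1.64 × 10^6 m/s
a = v²/r = (1.64 × 10^6)² / 2.82 × 10^-10 = 9.56 × 10^21 m/s²

9.56 × 10^21 m/s²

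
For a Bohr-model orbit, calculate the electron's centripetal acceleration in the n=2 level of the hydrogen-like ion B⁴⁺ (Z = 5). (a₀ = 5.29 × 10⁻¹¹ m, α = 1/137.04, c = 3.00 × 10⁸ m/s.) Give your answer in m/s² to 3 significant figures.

r = n²a₀/Z = 4.23 × 10⁻¹¹ m, v = Zαc/n = 5.47 × 10⁶ m/s
a = v²/r = (5.47 × 10⁶)² / 4.23 × 10⁻¹¹ = 7.08 × 10²³ m/s²

7.08 × 10²³ m/s²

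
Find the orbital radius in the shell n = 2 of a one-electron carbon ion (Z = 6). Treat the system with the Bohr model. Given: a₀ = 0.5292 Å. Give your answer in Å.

r_n = n²a₀/Z = 2² × 0.5292 / 6
    = 4 × 0.5292 / 6 = 0.3528 Å

0.3528 Å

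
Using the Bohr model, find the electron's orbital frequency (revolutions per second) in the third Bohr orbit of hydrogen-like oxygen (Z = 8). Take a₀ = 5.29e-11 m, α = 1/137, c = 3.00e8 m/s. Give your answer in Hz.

r = n²a₀/Z = 5.95e-11 m, v = Zαc/n = 5.84e6 m/s
f = v/(2πr) = 1.56e16 Hz

1.56e16 Hz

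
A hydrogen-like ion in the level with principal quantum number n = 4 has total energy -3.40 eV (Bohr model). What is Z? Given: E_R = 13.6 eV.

2

E_n = −E_R Z²/n² ⇒ Z² = −E_n n²/E_R = 3.40 × 4² / 13.6 ≈ 4.00
Z = 2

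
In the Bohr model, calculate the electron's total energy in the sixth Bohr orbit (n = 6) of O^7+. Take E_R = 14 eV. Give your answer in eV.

-25 eV

E_n = −E_R·Z²/n² = −14 × 8²/6² = -25 eV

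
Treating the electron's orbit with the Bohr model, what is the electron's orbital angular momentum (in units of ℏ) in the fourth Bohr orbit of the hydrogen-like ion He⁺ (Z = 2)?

L_n = nℏ, so L/ℏ = n = 4.

4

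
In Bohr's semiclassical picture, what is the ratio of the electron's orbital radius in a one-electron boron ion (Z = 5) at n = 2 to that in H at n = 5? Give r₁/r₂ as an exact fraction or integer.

r ∝ Z^-1 · n^2
r₁/r₂ = (5/1)^-1 · (2/5)^2 = 4/125

4/125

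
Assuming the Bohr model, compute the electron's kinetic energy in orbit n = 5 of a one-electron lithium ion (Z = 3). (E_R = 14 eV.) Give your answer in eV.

5.0 eV

For a Coulomb orbit the virial theorem gives K = −E_n.
E_n = −E_R·Z²/n², so K = E_R·Z²/n² = 14 × 3²/5² = 5.0 eV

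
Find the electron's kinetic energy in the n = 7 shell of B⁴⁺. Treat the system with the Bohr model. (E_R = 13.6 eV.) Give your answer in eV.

For a Coulomb orbit the virial theorem gives K = −E_n.
E_n = −E_R·Z²/n², so K = E_R·Z²/n² = 13.6 × 5²/7² = 6.94 eV

6.94 eV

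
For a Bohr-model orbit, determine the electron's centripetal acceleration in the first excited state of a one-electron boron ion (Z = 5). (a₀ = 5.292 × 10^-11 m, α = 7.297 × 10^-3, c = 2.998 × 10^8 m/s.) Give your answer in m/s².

7.065 × 10^23 m/s²

r = n²a₀/Z = 4.234 × 10^-11 m, v = Zαc/n = 5.469 × 10^6 m/s
a = v²/r = (5.469 × 10^6)² / 4.234 × 10^-11 = 7.065 × 10^23 m/s²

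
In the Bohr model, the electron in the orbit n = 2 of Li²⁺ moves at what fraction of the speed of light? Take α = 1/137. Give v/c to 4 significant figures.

0.01095

v_n = Zαc/n, so v/c = Zα/n = 3 × 0.007299 / 2 = 0.01095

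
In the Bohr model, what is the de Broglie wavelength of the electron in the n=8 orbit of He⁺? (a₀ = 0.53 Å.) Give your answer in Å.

The Bohr quantisation condition is nλ = 2πr_n.
r_n = n²a₀/Z = 17 Å
λ = 2πr_n/n = 2π·17/8 = 13 Å

13 Å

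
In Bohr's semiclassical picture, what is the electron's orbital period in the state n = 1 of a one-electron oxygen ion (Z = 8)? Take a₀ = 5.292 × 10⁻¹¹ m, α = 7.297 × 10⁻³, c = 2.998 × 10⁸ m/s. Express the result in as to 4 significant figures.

2.375 as

r = n²a₀/Z = 1²·5.292 × 10⁻¹¹/8 = 6.615 × 10⁻¹² m
v = Zαc/n = 8·0.007297·2.998 × 10⁸/1 = 1.750 × 10⁷ m/s
T = 2πr/v = 2.375 × 10⁻¹⁸ s = 2.375 as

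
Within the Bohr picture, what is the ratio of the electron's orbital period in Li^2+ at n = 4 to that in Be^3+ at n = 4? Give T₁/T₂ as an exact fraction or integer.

T ∝ Z^-2 · n^3
T₁/T₂ = (3/4)^-2 · (4/4)^3 = 16/9

16/9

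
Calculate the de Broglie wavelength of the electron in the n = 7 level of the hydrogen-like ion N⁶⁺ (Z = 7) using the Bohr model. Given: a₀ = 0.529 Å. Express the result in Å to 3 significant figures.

The Bohr quantisation condition is nλ = 2πr_n.
r_n = n²a₀/Z = 3.70 Å
λ = 2πr_n/n = 2π·3.70/7 = 3.32 Å

3.32 Å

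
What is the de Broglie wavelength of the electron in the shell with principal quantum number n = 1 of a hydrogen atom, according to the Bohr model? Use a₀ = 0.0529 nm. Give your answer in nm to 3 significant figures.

The Bohr quantisation condition is nλ = 2πr_n.
r_n = n²a₀/Z = 0.0529 nm
λ = 2πr_n/n = 2π·0.0529/1 = 0.332 nm

0.332 nm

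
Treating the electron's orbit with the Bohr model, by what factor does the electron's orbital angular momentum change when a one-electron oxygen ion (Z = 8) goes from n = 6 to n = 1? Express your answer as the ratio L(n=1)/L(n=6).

L = nℏ depends only on n, so L ∝ n.
L(n=1)/L(n=6) = (1/6)^1 = 1/6

1/6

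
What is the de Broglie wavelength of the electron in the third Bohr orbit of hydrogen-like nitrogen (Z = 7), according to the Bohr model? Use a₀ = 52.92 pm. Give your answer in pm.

The Bohr quantisation condition is nλ = 2πr_n.
r_n = n²a₀/Z = 68.04 pm
λ = 2πr_n/n = 2π·68.04/3 = 142.5 pm

142.5 pm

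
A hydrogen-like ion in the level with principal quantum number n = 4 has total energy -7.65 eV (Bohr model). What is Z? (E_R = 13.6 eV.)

E_n = −E_R Z²/n² ⇒ Z² = −E_n n²/E_R = 7.65 × 4² / 13.6 ≈ 9.00
Z = 3

3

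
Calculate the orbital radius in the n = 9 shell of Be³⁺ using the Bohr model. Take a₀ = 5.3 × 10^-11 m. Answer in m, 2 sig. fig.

r_n = n²a₀/Z = 9² × 5.3 × 10^-11 / 4
    = 81 × 5.3 × 10^-11 / 4 = 1.1 × 10^-9 m

1.1 × 10^-9 m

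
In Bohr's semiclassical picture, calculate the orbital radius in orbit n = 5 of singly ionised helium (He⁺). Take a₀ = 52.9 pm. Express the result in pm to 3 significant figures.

661 pm

r_n = n²a₀/Z = 5² × 52.9 / 2
    = 25 × 52.9 / 2 = 661 pm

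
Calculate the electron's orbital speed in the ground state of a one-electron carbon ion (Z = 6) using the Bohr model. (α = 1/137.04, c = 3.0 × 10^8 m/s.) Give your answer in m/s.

v_n = Zαc/n = 6 × 0.0073 × 3.0 × 10^8 / 1
    = 1.3 × 10^7 m/s

1.3 × 10^7 m/s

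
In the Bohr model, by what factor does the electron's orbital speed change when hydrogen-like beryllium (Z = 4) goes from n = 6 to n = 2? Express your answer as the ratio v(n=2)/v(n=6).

v ∝ Z^1 · n^-1; with Z fixed, v ∝ n^-1.
v(n=2)/v(n=6) = (2/6)^-1 = 3

3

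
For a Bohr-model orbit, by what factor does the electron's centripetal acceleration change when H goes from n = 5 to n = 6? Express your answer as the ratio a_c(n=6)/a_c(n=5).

a_c ∝ Z^3 · n^-4; with Z fixed, a_c ∝ n^-4.
a_c(n=6)/a_c(n=5) = (6/5)^-4 = 625/1296

625/1296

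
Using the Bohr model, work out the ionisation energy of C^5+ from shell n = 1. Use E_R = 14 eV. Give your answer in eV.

E_n = −E_R·Z²/n² = −14 × 6²/1² eV = -500 eV
Ionisation energy = −E_n = 500 eV

500 eV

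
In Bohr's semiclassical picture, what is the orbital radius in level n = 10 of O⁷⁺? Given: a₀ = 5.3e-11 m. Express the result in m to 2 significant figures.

r_n = n²a₀/Z = 10² × 5.3e-11 / 8
    = 100 × 5.3e-11 / 8 = 6.6e-10 m

6.6e-10 m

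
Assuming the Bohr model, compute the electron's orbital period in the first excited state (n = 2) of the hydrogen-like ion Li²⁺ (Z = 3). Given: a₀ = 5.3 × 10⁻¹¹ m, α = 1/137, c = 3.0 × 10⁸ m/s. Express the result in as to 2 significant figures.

140 as

r = n²a₀/Z = 2²·5.3 × 10⁻¹¹/3 = 7.1 × 10⁻¹¹ m
v = Zαc/n = 3·0.0073·3.0 × 10⁸/2 = 3.3 × 10⁶ m/s
T = 2πr/v = 1.4 × 10⁻¹⁶ s = 140 as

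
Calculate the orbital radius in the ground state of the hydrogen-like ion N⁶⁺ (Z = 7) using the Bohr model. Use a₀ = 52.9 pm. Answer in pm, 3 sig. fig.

7.56 pm

r_n = n²a₀/Z = 1² × 52.9 / 7
    = 1 × 52.9 / 7 = 7.56 pm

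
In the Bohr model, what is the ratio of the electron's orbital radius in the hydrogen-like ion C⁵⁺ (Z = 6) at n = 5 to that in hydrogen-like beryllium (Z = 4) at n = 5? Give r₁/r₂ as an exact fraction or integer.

2/3

r ∝ Z^-1 · n^2
r₁/r₂ = (6/4)^-1 · (5/5)^2 = 2/3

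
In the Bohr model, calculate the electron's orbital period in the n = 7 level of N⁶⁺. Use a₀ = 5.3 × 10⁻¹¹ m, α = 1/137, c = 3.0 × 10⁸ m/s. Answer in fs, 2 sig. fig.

r = n²a₀/Z = 7²·5.3 × 10⁻¹¹/7 = 3.7 × 10⁻¹⁰ m
v = Zαc/n = 7·0.0073·3.0 × 10⁸/7 = 2.2 × 10⁶ m/s
T = 2πr/v = 1.1 × 10⁻¹⁵ s = 1.1 fs

1.1 fs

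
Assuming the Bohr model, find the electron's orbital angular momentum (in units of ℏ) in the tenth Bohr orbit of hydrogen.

10

L_n = nℏ, so L/ℏ = n = 10.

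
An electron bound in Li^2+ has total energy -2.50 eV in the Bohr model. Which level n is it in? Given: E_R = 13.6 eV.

E_n = −E_R Z²/n² ⇒ n² = E_R Z²/(−E_n) = 13.6 × 3² / 2.50 ≈ 48.96
n = 7

7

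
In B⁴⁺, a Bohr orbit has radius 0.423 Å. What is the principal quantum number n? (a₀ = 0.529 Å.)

r_n = n²a₀/Z ⇒ n² = rZ/a₀ = 0.423 × 5 / 0.529 ≈ 4.00
n = 2

2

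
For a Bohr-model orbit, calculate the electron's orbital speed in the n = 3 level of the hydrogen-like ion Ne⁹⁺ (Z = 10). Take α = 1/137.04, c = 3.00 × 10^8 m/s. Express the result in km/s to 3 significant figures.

v_n = Zαc/n = 10 × 0.00730 × 3.00 × 10^8 / 3
    = 7300 km/s

7300 km/s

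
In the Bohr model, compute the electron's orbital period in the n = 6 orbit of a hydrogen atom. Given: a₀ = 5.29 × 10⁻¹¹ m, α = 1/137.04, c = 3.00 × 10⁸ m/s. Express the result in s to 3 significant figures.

r = n²a₀/Z = 6²·5.29 × 10⁻¹¹/1 = 1.90 × 10⁻⁹ m
v = Zαc/n = 1·0.00730·3.00 × 10⁸/6 = 3.65 × 10⁵ m/s
T = 2πr/v = 3.28 × 10⁻¹⁴ s

3.28 × 10⁻¹⁴ s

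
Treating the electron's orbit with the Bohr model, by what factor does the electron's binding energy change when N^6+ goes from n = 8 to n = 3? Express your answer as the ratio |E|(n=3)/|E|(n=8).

64/9

|E| ∝ Z^2 · n^-2; with Z fixed, |E| ∝ n^-2.
|E|(n=3)/|E|(n=8) = (3/8)^-2 = 64/9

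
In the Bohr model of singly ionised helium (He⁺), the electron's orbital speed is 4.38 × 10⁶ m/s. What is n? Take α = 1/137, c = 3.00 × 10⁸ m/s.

1

v_n = Zαc/n ⇒ n = Zαc/v = 2 × 0.00730 × 3.00 × 10⁸ / 4.38 × 10⁶ ≈ 1.00
n = 1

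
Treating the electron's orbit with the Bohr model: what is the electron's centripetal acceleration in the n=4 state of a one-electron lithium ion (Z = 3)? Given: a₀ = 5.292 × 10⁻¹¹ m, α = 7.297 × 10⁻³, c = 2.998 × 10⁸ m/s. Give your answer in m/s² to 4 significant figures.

9.538 × 10²¹ m/s²

r = n²a₀/Z = 2.822 × 10⁻¹⁰ m, v = Zαc/n = 1.641 × 10⁶ m/s
a = v²/r = (1.641 × 10⁶)² / 2.822 × 10⁻¹⁰ = 9.538 × 10²¹ m/s²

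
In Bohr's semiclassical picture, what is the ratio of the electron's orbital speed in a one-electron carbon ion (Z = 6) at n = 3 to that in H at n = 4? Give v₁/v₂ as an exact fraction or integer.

v ∝ Z^1 · n^-1
v₁/v₂ = (6/1)^1 · (3/4)^-1 = 8

8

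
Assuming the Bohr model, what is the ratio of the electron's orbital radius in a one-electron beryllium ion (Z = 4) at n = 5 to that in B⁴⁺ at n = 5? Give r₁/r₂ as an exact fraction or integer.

5/4

r ∝ Z^-1 · n^2
r₁/r₂ = (4/5)^-1 · (5/5)^2 = 5/4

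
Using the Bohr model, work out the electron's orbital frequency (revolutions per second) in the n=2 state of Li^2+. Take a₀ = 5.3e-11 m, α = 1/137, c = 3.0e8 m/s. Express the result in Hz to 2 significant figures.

7.4e15 Hz

r = n²a₀/Z = 7.1e-11 m, v = Zαc/n = 3.3e6 m/s
f = v/(2πr) = 7.4e15 Hz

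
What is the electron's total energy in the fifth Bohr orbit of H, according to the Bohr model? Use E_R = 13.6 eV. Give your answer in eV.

E_n = −E_R·Z²/n² = −13.6 × 1²/5² = -0.544 eV

-0.544 eV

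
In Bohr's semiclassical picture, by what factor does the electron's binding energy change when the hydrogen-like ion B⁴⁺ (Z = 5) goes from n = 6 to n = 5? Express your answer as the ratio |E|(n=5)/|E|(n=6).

|E| ∝ Z^2 · n^-2; with Z fixed, |E| ∝ n^-2.
|E|(n=5)/|E|(n=6) = (5/6)^-2 = 36/25

36/25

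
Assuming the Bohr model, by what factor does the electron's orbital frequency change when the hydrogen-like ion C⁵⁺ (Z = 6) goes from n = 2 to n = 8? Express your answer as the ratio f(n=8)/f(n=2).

1/64

f ∝ Z^2 · n^-3; with Z fixed, f ∝ n^-3.
f(n=8)/f(n=2) = (8/2)^-3 = 1/64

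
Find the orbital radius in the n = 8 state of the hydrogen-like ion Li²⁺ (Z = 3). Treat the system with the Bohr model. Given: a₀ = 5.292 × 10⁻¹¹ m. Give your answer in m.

1.129 × 10⁻⁹ m

r_n = n²a₀/Z = 8² × 5.292 × 10⁻¹¹ / 3
    = 64 × 5.292 × 10⁻¹¹ / 3 = 1.129 × 10⁻⁹ m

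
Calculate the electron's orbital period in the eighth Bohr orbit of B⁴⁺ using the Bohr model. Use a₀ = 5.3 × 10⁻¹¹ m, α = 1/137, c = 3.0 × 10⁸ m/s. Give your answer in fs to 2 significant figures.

r = n²a₀/Z = 8²·5.3 × 10⁻¹¹/5 = 6.8 × 10⁻¹⁰ m
v = Zαc/n = 5·0.0073·3.0 × 10⁸/8 = 1.4 × 10⁶ m/s
T = 2πr/v = 3.1 × 10⁻¹⁵ s = 3.1 fs

3.1 fs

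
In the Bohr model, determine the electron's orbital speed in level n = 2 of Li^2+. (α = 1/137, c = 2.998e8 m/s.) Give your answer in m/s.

v_n = Zαc/n = 3 × 0.007299 × 2.998e8 / 2
    = 3.282e6 m/s

3.282e6 m/s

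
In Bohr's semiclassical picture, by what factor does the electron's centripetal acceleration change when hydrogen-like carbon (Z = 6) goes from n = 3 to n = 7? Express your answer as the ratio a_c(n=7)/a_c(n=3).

a_c ∝ Z^3 · n^-4; with Z fixed, a_c ∝ n^-4.
a_c(n=7)/a_c(n=3) = (7/3)^-4 = 81/2401

81/2401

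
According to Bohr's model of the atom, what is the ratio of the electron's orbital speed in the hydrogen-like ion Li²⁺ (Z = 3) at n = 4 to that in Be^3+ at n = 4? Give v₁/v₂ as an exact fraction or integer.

3/4

v ∝ Z^1 · n^-1
v₁/v₂ = (3/4)^1 · (4/4)^-1 = 3/4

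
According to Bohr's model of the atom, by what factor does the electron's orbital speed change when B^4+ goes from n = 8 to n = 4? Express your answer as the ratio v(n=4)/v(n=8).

2

v ∝ Z^1 · n^-1; with Z fixed, v ∝ n^-1.
v(n=4)/v(n=8) = (4/8)^-1 = 2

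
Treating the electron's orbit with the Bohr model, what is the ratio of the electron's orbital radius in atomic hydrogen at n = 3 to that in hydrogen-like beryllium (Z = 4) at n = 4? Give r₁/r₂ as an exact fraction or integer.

9/4

r ∝ Z^-1 · n^2
r₁/r₂ = (1/4)^-1 · (3/4)^2 = 9/4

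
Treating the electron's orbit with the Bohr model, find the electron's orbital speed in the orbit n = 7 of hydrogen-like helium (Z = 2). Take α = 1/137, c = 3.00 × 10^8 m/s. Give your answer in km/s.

626 km/s

v_n = Zαc/n = 2 × 0.00730 × 3.00 × 10^8 / 7
    = 626 km/s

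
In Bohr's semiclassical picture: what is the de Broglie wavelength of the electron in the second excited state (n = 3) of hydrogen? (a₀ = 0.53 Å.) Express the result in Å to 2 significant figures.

The Bohr quantisation condition is nλ = 2πr_n.
r_n = n²a₀/Z = 4.8 Å
λ = 2πr_n/n = 2π·4.8/3 = 10.0 Å

10.0 Å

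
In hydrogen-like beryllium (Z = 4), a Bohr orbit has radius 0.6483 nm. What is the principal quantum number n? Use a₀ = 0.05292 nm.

7

r_n = n²a₀/Z ⇒ n² = rZ/a₀ = 0.6483 × 4 / 0.05292 ≈ 49.00
n = 7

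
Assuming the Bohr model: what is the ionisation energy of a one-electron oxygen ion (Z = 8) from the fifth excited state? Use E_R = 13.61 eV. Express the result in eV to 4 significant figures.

E_n = −E_R·Z²/n² = −13.61 × 8²/6² eV = -24.20 eV
Ionisation energy = −E_n = 24.20 eV

24.20 eV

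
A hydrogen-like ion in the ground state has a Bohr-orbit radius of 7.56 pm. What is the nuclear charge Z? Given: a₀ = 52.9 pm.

7

r_n = n²a₀/Z ⇒ Z = n²a₀/r = 1² × 52.9 / 7.56 ≈ 7.00
Z = 7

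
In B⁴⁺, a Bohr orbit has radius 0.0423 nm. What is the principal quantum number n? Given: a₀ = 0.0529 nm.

2

r_n = n²a₀/Z ⇒ n² = rZ/a₀ = 0.0423 × 5 / 0.0529 ≈ 4.00
n = 2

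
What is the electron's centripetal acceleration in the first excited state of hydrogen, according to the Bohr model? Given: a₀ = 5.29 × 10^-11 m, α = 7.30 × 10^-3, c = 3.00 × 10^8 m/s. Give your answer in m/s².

5.67 × 10^21 m/s²

r = n²a₀/Z = 2.12 × 10^-10 m, v = Zαc/n = 1.09 × 10^6 m/s
a = v²/r = (1.09 × 10^6)² / 2.12 × 10^-10 = 5.67 × 10^21 m/s²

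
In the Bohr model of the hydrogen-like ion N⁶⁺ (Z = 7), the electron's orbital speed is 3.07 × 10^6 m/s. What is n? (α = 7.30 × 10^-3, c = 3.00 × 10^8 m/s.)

5

v_n = Zαc/n ⇒ n = Zαc/v = 7 × 0.00730 × 3.00 × 10^8 / 3.07 × 10^6 ≈ 4.99
n = 5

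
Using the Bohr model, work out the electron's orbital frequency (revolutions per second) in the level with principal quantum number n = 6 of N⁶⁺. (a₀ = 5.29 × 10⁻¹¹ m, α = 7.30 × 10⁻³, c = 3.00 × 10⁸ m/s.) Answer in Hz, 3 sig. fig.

r = n²a₀/Z = 2.72 × 10⁻¹⁰ m, v = Zαc/n = 2.56 × 10⁶ m/s
f = v/(2πr) = 1.49 × 10¹⁵ Hz

1.49 × 10¹⁵ Hz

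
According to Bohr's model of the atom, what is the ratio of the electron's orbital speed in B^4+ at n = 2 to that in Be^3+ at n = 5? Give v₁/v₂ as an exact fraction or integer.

25/8

v ∝ Z^1 · n^-1
v₁/v₂ = (5/4)^1 · (2/5)^-1 = 25/8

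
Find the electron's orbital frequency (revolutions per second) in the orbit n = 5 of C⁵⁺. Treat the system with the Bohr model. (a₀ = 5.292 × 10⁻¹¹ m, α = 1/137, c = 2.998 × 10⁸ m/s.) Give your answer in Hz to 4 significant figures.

r = n²a₀/Z = 2.205 × 10⁻¹⁰ m, v = Zαc/n = 2.626 × 10⁶ m/s
f = v/(2πr) = 1.895 × 10¹⁵ Hz

1.895 × 10¹⁵ Hz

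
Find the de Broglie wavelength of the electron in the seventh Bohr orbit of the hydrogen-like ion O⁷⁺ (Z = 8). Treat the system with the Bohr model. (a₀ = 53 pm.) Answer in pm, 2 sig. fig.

290 pm

The Bohr quantisation condition is nλ = 2πr_n.
r_n = n²a₀/Z = 320 pm
λ = 2πr_n/n = 2π·320/7 = 290 pm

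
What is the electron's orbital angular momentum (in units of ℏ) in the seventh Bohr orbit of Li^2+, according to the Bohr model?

7

L_n = nℏ, so L/ℏ = n = 7.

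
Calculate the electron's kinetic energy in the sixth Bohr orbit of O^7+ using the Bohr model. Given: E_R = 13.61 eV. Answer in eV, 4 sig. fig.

For a Coulomb orbit the virial theorem gives K = −E_n.
E_n = −E_R·Z²/n², so K = E_R·Z²/n² = 13.61 × 8²/6² = 24.20 eV

24.20 eV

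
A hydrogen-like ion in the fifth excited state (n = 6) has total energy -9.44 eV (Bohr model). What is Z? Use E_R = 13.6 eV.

5

E_n = −E_R Z²/n² ⇒ Z² = −E_n n²/E_R = 9.44 × 6² / 13.6 ≈ 24.99
Z = 5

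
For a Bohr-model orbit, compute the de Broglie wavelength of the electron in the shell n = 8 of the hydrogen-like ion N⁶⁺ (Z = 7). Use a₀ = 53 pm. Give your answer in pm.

380 pm

The Bohr quantisation condition is nλ = 2πr_n.
r_n = n²a₀/Z = 480 pm
λ = 2πr_n/n = 2π·480/8 = 380 pm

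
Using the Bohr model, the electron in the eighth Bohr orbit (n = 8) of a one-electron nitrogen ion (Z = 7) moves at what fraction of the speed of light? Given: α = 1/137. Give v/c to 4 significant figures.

v_n = Zαc/n, so v/c = Zα/n = 7 × 0.007299 / 8 = 0.006387

0.006387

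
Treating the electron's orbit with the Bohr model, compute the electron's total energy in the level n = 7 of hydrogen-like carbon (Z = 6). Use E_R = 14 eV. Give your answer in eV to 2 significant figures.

E_n = −E_R·Z²/n² = −14 × 6²/7² = -10 eV

-10 eV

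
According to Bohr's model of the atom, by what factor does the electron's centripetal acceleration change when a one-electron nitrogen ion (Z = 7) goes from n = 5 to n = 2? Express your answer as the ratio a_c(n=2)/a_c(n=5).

a_c ∝ Z^3 · n^-4; with Z fixed, a_c ∝ n^-4.
a_c(n=2)/a_c(n=5) = (2/5)^-4 = 625/16

625/16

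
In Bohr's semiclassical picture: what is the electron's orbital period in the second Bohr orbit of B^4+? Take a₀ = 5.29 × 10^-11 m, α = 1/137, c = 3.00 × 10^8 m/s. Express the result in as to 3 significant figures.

48.6 as

r = n²a₀/Z = 2²·5.29 × 10^-11/5 = 4.23 × 10^-11 m
v = Zαc/n = 5·0.00730·3.00 × 10^8/2 = 5.47 × 10^6 m/s
T = 2πr/v = 4.86 × 10^-17 s = 48.6 as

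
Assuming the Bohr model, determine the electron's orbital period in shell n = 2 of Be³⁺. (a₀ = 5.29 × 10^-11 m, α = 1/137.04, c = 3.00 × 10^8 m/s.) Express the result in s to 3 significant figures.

r = n²a₀/Z = 2²·5.29 × 10^-11/4 = 5.29 × 10^-11 m
v = Zαc/n = 4·0.00730·3.00 × 10^8/2 = 4.38 × 10^6 m/s
T = 2πr/v = 7.59 × 10^-17 s

7.59 × 10^-17 s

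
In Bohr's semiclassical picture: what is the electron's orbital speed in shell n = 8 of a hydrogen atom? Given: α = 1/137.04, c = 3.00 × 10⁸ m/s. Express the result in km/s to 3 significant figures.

v_n = Zαc/n = 1 × 0.00730 × 3.00 × 10⁸ / 8
    = 274 km/s

274 km/s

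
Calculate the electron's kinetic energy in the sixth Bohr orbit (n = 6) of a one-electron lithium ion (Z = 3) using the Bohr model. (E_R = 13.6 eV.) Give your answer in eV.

For a Coulomb orbit the virial theorem gives K = −E_n.
E_n = −E_R·Z²/n², so K = E_R·Z²/n² = 13.6 × 3²/6² = 3.40 eV

3.40 eV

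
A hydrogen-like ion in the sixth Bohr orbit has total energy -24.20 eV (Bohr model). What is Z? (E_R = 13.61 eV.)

8

E_n = −E_R Z²/n² ⇒ Z² = −E_n n²/E_R = 24.20 × 6² / 13.61 ≈ 64.01
Z = 8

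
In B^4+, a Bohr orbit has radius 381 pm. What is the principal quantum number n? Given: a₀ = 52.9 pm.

6

r_n = n²a₀/Z ⇒ n² = rZ/a₀ = 381 × 5 / 52.9 ≈ 36.01
n = 6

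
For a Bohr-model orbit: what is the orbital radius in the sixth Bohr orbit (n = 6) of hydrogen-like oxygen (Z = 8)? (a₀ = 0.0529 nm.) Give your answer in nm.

0.238 nm

r_n = n²a₀/Z = 6² × 0.0529 / 8
    = 36 × 0.0529 / 8 = 0.238 nm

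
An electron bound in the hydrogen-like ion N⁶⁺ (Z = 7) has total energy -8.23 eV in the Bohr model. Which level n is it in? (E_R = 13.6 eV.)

E_n = −E_R Z²/n² ⇒ n² = E_R Z²/(−E_n) = 13.6 × 7² / 8.23 ≈ 80.97
n = 9

9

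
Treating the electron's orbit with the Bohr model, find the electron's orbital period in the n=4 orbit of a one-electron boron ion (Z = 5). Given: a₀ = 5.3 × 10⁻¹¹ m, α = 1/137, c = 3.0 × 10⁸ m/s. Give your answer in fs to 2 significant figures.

r = n²a₀/Z = 4²·5.3 × 10⁻¹¹/5 = 1.7 × 10⁻¹⁰ m
v = Zαc/n = 5·0.0073·3.0 × 10⁸/4 = 2.7 × 10⁶ m/s
T = 2πr/v = 3.9 × 10⁻¹⁶ s = 0.39 fs

0.39 fs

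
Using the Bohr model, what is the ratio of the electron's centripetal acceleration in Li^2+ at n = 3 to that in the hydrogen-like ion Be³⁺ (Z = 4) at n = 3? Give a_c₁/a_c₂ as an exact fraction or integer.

27/64

a_c ∝ Z^3 · n^-4
a_c₁/a_c₂ = (3/4)^3 · (3/3)^-4 = 27/64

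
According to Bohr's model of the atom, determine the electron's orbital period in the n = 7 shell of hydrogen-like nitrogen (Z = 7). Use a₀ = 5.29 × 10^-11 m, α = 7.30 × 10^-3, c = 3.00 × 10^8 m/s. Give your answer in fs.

1.06 fs

r = n²a₀/Z = 7²·5.29 × 10^-11/7 = 3.70 × 10^-10 m
v = Zαc/n = 7·0.00730·3.00 × 10^8/7 = 2.19 × 10^6 m/s
T = 2πr/v = 1.06 × 10^-15 s = 1.06 fs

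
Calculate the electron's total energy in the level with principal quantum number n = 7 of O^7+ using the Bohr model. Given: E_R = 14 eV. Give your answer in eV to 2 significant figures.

-18 eV

E_n = −E_R·Z²/n² = −14 × 8²/7² = -18 eV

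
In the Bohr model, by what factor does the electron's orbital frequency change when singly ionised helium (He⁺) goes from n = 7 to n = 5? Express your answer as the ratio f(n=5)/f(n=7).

f ∝ Z^2 · n^-3; with Z fixed, f ∝ n^-3.
f(n=5)/f(n=7) = (5/7)^-3 = 343/125

343/125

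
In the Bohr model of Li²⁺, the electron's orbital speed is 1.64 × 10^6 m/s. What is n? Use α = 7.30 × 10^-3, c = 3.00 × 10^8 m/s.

4

v_n = Zαc/n ⇒ n = Zαc/v = 3 × 0.00730 × 3.00 × 10^8 / 1.64 × 10^6 ≈ 4.01
n = 4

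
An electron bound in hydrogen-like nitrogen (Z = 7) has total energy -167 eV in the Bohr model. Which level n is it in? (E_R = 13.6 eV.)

2

E_n = −E_R Z²/n² ⇒ n² = E_R Z²/(−E_n) = 13.6 × 7² / 167 ≈ 3.99
n = 2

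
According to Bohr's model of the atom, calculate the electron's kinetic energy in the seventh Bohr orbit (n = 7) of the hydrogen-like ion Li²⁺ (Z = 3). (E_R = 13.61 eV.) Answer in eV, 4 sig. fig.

For a Coulomb orbit the virial theorem gives K = −E_n.
E_n = −E_R·Z²/n², so K = E_R·Z²/n² = 13.61 × 3²/7² = 2.500 eV

2.500 eV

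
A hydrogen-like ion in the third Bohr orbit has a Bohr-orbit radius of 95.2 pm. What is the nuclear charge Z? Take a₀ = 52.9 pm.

5

r_n = n²a₀/Z ⇒ Z = n²a₀/r = 3² × 52.9 / 95.2 ≈ 5.00
Z = 5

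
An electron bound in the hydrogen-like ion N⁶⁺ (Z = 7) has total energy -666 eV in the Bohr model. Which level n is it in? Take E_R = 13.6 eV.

E_n = −E_R Z²/n² ⇒ n² = E_R Z²/(−E_n) = 13.6 × 7² / 666 ≈ 1.00
n = 1

1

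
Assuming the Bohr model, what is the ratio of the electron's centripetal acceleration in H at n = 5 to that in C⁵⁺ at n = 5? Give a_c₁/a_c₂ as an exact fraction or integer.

1/216

a_c ∝ Z^3 · n^-4
a_c₁/a_c₂ = (1/6)^3 · (5/5)^-4 = 1/216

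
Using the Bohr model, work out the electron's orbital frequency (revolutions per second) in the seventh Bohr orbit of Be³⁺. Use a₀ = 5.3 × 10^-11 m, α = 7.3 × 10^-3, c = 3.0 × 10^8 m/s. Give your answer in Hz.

3.1 × 10^14 Hz

r = n²a₀/Z = 6.5 × 10^-10 m, v = Zαc/n = 1.3 × 10^6 m/s
f = v/(2πr) = 3.1 × 10^14 Hz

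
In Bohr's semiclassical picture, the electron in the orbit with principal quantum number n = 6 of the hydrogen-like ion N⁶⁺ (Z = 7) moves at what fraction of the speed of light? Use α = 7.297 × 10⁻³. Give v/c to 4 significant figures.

v_n = Zαc/n, so v/c = Zα/n = 7 × 0.007297 / 6 = 0.008513

0.008513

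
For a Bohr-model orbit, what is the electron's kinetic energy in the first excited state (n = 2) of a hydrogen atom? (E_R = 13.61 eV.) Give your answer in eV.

3.402 eV

For a Coulomb orbit the virial theorem gives K = −E_n.
E_n = −E_R·Z²/n², so K = E_R·Z²/n² = 13.61 × 1²/2² = 3.402 eV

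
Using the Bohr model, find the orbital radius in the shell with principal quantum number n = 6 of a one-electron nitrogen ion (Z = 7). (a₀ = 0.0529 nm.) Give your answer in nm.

0.272 nm

r_n = n²a₀/Z = 6² × 0.0529 / 7
    = 36 × 0.0529 / 7 = 0.272 nm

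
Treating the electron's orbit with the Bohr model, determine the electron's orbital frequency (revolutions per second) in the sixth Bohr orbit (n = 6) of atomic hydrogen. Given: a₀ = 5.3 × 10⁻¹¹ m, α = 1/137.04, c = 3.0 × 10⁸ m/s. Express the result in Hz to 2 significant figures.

r = n²a₀/Z = 1.9 × 10⁻⁹ m, v = Zαc/n = 3.6 × 10⁵ m/s
f = v/(2πr) = 3.0 × 10¹³ Hz

3.0 × 10¹³ Hz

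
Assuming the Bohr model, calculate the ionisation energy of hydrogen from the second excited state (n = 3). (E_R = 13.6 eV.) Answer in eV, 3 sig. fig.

E_n = −E_R·Z²/n² = −13.6 × 1²/3² eV = -1.51 eV
Ionisation energy = −E_n = 1.51 eV

1.51 eV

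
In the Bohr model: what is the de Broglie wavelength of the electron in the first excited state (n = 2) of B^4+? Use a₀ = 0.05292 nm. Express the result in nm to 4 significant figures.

0.1330 nm

The Bohr quantisation condition is nλ = 2πr_n.
r_n = n²a₀/Z = 0.04234 nm
λ = 2πr_n/n = 2π·0.04234/2 = 0.1330 nm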